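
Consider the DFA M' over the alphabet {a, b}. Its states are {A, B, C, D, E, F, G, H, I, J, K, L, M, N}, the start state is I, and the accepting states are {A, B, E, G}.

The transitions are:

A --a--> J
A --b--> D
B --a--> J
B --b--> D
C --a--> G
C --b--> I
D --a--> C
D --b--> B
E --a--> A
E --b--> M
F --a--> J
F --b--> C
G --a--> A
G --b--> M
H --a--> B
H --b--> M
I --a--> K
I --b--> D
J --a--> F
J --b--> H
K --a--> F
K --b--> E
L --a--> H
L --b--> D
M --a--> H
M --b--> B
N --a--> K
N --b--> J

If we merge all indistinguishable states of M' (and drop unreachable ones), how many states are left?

10

States {L,N} cannot be reached from the start state, so discard them.
Start with accepting vs non-accepting: {A,B,E,G} | {C,D,F,H,I,J,K,M}.
Split {A,B,E,G} by δ(·,a) → {A,B} and {E,G}.
Refine {C,D,F,H,I,J,K,M} on symbol a: members go to different blocks, giving {D,F,I,J,K,M} and {C} and {H}.
Refine {D,F,I,J,K,M} on symbol a: members go to different blocks, giving {F,I,J,K} and {D} and {M}.
Split {F,I,J,K} by δ(·,b) → {F} and {I} and {J} and {K}.
The partition is now stable with 10 blocks: {A,B} | {F} | {E,G} | {C} | {H} | {D} | {M} | {I} | {J} | {K}.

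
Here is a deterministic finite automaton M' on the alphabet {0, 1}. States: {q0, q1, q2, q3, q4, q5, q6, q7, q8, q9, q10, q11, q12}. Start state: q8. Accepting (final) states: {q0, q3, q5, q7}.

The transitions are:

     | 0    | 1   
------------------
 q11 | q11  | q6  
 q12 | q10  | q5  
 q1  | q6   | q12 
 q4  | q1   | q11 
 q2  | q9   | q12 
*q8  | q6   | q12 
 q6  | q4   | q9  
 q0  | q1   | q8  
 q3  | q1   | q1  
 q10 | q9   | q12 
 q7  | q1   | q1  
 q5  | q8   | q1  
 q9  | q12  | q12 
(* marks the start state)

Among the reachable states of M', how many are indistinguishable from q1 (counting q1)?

2

Reachable states from the start: {q1,q4,q5,q6,q8,q9,q10,q11,q12}. Unreachable: {q0,q2,q3,q7} — drop them.
Initial partition by acceptance: {q5} | {q1,q4,q6,q8,q9,q10,q11,q12}.
Refine {q1,q4,q6,q8,q9,q10,q11,q12} on symbol 1: members go to different blocks, giving {q1,q4,q6,q8,q9,q10,q11} and {q12}.
Split {q1,q4,q6,q8,q9,q10,q11} by δ(·,0) → {q1,q4,q6,q8,q10,q11} and {q9}.
Split {q1,q4,q6,q8,q10,q11} by δ(·,0) → {q1,q4,q6,q8,q11} and {q10}.
Refine {q1,q4,q6,q8,q11} on symbol 1: members go to different blocks, giving {q1,q8} and {q4,q11} and {q6}.
On input 0, block {q4,q11} splits into {q4} and {q11}.
Stable partition: {q5} | {q1,q8} | {q12} | {q9} | {q10} | {q4} | {q6} | {q11} — 8 equivalence classes.
The equivalence class containing q1 is {q1,q8}, of size 2.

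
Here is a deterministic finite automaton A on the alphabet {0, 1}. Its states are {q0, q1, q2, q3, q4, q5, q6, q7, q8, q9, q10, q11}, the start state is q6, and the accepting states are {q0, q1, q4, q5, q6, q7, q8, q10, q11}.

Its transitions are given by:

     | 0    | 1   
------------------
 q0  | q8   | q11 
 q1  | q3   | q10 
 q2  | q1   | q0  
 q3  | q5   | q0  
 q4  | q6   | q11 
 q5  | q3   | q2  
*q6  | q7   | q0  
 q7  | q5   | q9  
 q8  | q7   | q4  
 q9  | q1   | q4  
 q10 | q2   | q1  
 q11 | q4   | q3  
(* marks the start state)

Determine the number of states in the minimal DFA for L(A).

All states are reachable from the start state.
Initial partition by acceptance: {q0,q1,q4,q5,q6,q7,q8,q10,q11} | {q2,q3,q9}.
On input 0, block {q0,q1,q4,q5,q6,q7,q8,q10,q11} splits into {q0,q4,q6,q7,q8,q11} and {q1,q5,q10}.
On input 0, block {q0,q4,q6,q7,q8,q11} splits into {q0,q4,q6,q8,q11} and {q7}.
Refine {q0,q4,q6,q8,q11} on symbol 0: members go to different blocks, giving {q0,q4,q11} and {q6,q8}.
Split {q0,q4,q11} by δ(·,0) → {q0,q4} and {q11}.
Refine {q1,q5,q10} on symbol 1: members go to different blocks, giving {q1,q10} and {q5}.
Split {q2,q3,q9} by δ(·,0) → {q2,q9} and {q3}.
Split {q1,q10} by δ(·,0) → {q1} and {q10}.
No further refinement is possible. Final partition (9 blocks): {q0,q4} | {q2,q9} | {q1} | {q7} | {q6,q8} | {q11} | {q5} | {q3} | {q10}.

9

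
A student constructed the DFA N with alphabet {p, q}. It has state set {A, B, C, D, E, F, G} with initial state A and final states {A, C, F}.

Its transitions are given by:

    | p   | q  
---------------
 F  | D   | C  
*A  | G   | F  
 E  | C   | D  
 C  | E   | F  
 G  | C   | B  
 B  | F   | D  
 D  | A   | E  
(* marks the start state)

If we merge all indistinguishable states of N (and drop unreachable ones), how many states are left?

Every state is reachable, so we keep all 7.
P0 = {A,C,F} | {B,D,E,G}.
No further refinement is possible. Final partition (2 blocks): {A,C,F} | {B,D,E,G}.

2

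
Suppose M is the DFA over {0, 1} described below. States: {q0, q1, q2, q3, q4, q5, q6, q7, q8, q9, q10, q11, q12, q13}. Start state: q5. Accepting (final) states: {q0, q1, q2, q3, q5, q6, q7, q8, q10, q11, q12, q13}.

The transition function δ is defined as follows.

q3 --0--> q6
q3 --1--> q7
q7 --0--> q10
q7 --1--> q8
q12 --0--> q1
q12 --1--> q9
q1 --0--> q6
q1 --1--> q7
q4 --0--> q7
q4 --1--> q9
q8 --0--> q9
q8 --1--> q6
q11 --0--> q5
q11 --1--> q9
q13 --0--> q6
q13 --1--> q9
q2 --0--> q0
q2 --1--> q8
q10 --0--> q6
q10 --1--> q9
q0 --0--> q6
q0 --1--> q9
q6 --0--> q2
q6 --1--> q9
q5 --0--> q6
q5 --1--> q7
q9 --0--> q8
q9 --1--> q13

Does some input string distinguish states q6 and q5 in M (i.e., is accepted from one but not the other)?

Yes

Reachable states from the start: {q0,q2,q5,q6,q7,q8,q9,q10,q13}. Unreachable: {q1,q3,q4,q11,q12} — drop them.
Initial partition by acceptance: {q0,q2,q5,q6,q7,q8,q10,q13} | {q9}.
Refine {q0,q2,q5,q6,q7,q8,q10,q13} on symbol 0: members go to different blocks, giving {q0,q2,q5,q6,q7,q10,q13} and {q8}.
Refine {q0,q2,q5,q6,q7,q10,q13} on symbol 1: members go to different blocks, giving {q0,q6,q10,q13} and {q2,q7} and {q5}.
On input 0, block {q0,q6,q10,q13} splits into {q0,q10,q13} and {q6}.
The partition is now stable with 6 blocks: {q0,q10,q13} | {q9} | {q8} | {q2,q7} | {q5} | {q6}.
q6 and q5 end up in different blocks, so they are distinguishable. For instance, the string '1' is accepted from only q5.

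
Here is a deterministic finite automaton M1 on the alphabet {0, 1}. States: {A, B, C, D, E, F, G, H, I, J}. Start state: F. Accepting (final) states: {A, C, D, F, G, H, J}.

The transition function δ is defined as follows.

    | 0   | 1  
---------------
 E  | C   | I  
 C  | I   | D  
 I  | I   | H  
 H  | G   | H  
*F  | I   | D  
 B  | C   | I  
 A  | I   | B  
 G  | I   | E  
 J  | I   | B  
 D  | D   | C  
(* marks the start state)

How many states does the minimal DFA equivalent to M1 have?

6

First remove the unreachable states {A,B,J}; 7 states remain.
Initial partition by acceptance: {C,D,F,G,H} | {E,I}.
Split {C,D,F,G,H} by δ(·,0) → {C,F,G} and {D,H}.
Split {C,F,G} by δ(·,1) → {C,F} and {G}.
Refine {E,I} on symbol 0: members go to different blocks, giving {E} and {I}.
On input 0, block {D,H} splits into {D} and {H}.
No further refinement is possible. Final partition (6 blocks): {C,F} | {E} | {D} | {G} | {I} | {H}.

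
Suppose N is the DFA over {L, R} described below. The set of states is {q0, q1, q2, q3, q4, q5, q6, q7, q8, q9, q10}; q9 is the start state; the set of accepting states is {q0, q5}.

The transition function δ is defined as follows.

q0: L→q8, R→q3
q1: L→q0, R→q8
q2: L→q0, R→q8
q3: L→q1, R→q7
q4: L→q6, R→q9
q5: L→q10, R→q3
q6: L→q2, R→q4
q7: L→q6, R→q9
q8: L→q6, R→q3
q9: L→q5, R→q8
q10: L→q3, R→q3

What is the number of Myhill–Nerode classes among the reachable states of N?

5

All states are reachable from the start state.
P0 = {q0,q5} | {q1,q2,q3,q4,q6,q7,q8,q9,q10}.
Split {q1,q2,q3,q4,q6,q7,q8,q9,q10} by δ(·,L) → {q3,q4,q6,q7,q8,q10} and {q1,q2,q9}.
On input L, block {q3,q4,q6,q7,q8,q10} splits into {q4,q7,q8,q10} and {q3,q6}.
Refine {q4,q7,q8,q10} on symbol R: members go to different blocks, giving {q4,q7} and {q8,q10}.
Stable partition: {q0,q5} | {q4,q7} | {q1,q2,q9} | {q3,q6} | {q8,q10} — 5 equivalence classes.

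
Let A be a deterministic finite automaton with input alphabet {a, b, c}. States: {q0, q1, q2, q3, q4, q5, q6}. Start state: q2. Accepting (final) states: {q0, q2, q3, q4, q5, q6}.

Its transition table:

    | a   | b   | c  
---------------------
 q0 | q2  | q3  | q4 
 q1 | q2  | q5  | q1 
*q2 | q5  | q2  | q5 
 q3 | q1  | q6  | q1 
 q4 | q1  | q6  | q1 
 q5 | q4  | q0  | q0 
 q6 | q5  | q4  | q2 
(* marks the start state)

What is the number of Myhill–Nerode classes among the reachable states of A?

All states are reachable from the start state.
P0 = {q0,q2,q3,q4,q5,q6} | {q1}.
Split {q0,q2,q3,q4,q5,q6} by δ(·,a) → {q0,q2,q5,q6} and {q3,q4}.
Split {q0,q2,q5,q6} by δ(·,a) → {q0,q2,q6} and {q5}.
Refine {q0,q2,q6} on symbol a: members go to different blocks, giving {q2,q6} and {q0}.
Refine {q2,q6} on symbol b: members go to different blocks, giving {q2} and {q6}.
Stable partition: {q2} | {q1} | {q3,q4} | {q5} | {q0} | {q6} — 6 equivalence classes.

6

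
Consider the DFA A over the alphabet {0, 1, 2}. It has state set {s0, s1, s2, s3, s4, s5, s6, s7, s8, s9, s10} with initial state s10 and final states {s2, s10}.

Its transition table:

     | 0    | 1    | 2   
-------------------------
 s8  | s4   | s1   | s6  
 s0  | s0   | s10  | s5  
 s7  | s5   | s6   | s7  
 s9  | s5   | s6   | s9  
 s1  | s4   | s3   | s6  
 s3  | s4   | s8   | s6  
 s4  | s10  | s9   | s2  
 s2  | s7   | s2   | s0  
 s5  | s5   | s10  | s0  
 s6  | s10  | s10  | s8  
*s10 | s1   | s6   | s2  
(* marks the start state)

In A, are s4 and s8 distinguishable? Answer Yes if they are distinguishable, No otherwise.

Yes

Every state is reachable, so we keep all 11.
P0 = {s2,s10} | {s0,s1,s3,s4,s5,s6,s7,s8,s9}.
Split {s2,s10} by δ(·,1) → {s2} and {s10}.
On input 0, block {s0,s1,s3,s4,s5,s6,s7,s8,s9} splits into {s0,s1,s3,s5,s7,s8,s9} and {s4,s6}.
Split {s0,s1,s3,s5,s7,s8,s9} by δ(·,0) → {s0,s5,s7,s9} and {s1,s3,s8}.
Refine {s0,s5,s7,s9} on symbol 1: members go to different blocks, giving {s0,s5} and {s7,s9}.
Split {s4,s6} by δ(·,1) → {s4} and {s6}.
The partition is now stable with 7 blocks: {s2} | {s0,s5} | {s10} | {s4} | {s1,s3,s8} | {s7,s9} | {s6}.
s4 and s8 end up in different blocks, so they are distinguishable. For instance, the string '0' is accepted from only s4.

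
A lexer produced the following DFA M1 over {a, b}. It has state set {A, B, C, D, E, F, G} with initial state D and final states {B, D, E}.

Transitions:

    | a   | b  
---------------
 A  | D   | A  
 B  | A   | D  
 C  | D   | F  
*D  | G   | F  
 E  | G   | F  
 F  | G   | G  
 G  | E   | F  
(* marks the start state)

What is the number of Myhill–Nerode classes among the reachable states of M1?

States {A,B,C} cannot be reached from the start state, so discard them.
P0 = {D,E} | {F,G}.
On input a, block {F,G} splits into {F} and {G}.
No further refinement is possible. Final partition (3 blocks): {D,E} | {F} | {G}.

3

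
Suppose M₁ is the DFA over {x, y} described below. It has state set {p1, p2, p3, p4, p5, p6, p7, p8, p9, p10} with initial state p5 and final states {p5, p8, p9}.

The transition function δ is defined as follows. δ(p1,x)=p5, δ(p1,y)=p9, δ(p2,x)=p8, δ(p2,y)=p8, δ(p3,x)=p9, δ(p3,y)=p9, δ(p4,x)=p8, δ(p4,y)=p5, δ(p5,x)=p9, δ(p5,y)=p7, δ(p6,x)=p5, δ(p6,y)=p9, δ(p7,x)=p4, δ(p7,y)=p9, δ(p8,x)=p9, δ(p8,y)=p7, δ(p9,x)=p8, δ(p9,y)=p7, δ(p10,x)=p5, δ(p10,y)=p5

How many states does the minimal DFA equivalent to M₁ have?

3

First remove the unreachable states {p1,p2,p3,p6,p10}; 5 states remain.
Initial partition by acceptance: {p5,p8,p9} | {p4,p7}.
Split {p4,p7} by δ(·,x) → {p4} and {p7}.
No further refinement is possible. Final partition (3 blocks): {p5,p8,p9} | {p4} | {p7}.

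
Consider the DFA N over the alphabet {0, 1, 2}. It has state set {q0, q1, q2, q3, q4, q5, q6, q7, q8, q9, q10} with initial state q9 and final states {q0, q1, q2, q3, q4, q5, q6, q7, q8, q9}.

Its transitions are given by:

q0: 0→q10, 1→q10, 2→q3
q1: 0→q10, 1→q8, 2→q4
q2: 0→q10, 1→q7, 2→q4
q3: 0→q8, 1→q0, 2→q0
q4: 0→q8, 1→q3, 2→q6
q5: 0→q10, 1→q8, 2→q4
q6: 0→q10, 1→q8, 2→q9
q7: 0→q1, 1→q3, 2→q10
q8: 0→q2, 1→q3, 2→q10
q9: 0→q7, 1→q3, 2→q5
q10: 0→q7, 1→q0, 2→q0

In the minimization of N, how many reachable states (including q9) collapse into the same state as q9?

All states are reachable from the start state.
Initial partition by acceptance: {q0,q1,q2,q3,q4,q5,q6,q7,q8,q9} | {q10}.
On input 0, block {q0,q1,q2,q3,q4,q5,q6,q7,q8,q9} splits into {q0,q1,q2,q5,q6} and {q3,q4,q7,q8,q9}.
Refine {q0,q1,q2,q5,q6} on symbol 1: members go to different blocks, giving {q1,q2,q5,q6} and {q0}.
Split {q3,q4,q7,q8,q9} by δ(·,0) → {q3,q4,q9} and {q7,q8}.
Split {q3,q4,q9} by δ(·,1) → {q4,q9} and {q3}.
Stable partition: {q1,q2,q5,q6} | {q10} | {q4,q9} | {q0} | {q7,q8} | {q3} — 6 equivalence classes.
State q9 belongs to the block {q4,q9}, which has 2 states.

2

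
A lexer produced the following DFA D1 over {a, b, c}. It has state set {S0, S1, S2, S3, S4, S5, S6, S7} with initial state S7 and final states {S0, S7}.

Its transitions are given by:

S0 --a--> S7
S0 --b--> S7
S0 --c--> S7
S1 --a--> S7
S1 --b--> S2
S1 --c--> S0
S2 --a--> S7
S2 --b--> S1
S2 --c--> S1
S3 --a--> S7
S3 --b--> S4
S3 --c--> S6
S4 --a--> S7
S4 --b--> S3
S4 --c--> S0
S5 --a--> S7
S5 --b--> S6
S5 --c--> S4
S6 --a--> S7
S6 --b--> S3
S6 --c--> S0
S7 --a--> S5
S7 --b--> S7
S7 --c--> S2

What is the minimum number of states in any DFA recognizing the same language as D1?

All states are reachable from the start state.
Start with accepting vs non-accepting: {S0,S7} | {S1,S2,S3,S4,S5,S6}.
Refine {S0,S7} on symbol a: members go to different blocks, giving {S0} and {S7}.
Refine {S1,S2,S3,S4,S5,S6} on symbol c: members go to different blocks, giving {S1,S4,S6} and {S2,S3,S5}.
Stable partition: {S0} | {S1,S4,S6} | {S7} | {S2,S3,S5} — 4 equivalence classes.

4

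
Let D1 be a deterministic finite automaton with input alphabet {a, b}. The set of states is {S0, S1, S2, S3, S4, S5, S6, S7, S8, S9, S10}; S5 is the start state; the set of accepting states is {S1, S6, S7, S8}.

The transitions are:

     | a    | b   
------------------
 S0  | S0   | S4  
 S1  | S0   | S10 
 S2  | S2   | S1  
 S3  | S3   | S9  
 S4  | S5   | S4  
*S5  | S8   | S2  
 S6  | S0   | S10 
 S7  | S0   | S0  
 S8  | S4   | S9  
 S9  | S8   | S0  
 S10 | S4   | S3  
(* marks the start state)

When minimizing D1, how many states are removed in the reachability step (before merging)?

No path from S5 leads to S6, S7; the other 9 states are all reachable.

2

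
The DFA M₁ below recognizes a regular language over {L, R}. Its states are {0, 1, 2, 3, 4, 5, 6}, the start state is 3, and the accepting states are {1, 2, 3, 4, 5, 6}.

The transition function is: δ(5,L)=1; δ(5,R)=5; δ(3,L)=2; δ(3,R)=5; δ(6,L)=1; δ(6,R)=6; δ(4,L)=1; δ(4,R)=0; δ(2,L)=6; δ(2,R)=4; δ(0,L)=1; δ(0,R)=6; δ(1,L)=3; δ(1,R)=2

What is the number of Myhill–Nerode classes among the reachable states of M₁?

6

Every state is reachable, so we keep all 7.
Start with accepting vs non-accepting: {1,2,3,4,5,6} | {0}.
Split {1,2,3,4,5,6} by δ(·,R) → {1,2,3,5,6} and {4}.
Split {1,2,3,5,6} by δ(·,R) → {1,3,5,6} and {2}.
Split {1,3,5,6} by δ(·,L) → {1,5,6} and {3}.
Split {1,5,6} by δ(·,L) → {5,6} and {1}.
Stable partition: {5,6} | {0} | {4} | {2} | {3} | {1} — 6 equivalence classes.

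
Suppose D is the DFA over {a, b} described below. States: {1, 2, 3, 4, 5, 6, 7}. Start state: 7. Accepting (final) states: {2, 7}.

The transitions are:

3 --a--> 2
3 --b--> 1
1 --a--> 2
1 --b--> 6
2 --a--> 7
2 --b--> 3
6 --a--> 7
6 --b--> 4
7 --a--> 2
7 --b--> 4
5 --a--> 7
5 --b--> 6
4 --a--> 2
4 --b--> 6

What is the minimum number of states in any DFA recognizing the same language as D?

2

First remove the unreachable states {5}; 6 states remain.
P0 = {2,7} | {1,3,4,6}.
No further refinement is possible. Final partition (2 blocks): {2,7} | {1,3,4,6}.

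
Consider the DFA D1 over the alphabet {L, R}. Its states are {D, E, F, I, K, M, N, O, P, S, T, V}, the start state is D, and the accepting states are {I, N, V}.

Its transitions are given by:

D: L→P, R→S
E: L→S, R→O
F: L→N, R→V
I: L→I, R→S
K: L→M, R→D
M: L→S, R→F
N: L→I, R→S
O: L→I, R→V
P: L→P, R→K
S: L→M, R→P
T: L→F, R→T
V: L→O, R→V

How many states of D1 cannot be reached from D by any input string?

2

No path from D leads to E, T; the other 10 states are all reachable.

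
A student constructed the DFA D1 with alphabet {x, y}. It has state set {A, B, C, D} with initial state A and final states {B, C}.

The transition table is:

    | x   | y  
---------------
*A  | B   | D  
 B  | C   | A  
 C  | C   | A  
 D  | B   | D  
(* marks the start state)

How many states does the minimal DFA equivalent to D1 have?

2

Initial partition by acceptance: {B,C} | {A,D}.
Stable partition: {B,C} | {A,D} — 2 equivalence classes.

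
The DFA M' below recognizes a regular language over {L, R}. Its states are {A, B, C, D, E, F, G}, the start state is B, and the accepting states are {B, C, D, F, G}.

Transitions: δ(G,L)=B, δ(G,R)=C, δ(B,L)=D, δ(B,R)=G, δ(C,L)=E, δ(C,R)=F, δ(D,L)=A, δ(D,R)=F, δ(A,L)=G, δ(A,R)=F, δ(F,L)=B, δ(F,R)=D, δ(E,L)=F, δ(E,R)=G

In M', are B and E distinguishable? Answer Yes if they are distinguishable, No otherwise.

Yes

P0 = {B,C,D,F,G} | {A,E}.
On input L, block {B,C,D,F,G} splits into {B,F,G} and {C,D}.
Refine {B,F,G} on symbol L: members go to different blocks, giving {F,G} and {B}.
No further refinement is possible. Final partition (4 blocks): {F,G} | {A,E} | {C,D} | {B}.
B and E end up in different blocks, so they are distinguishable. For instance, the string 'ε' is accepted from only B.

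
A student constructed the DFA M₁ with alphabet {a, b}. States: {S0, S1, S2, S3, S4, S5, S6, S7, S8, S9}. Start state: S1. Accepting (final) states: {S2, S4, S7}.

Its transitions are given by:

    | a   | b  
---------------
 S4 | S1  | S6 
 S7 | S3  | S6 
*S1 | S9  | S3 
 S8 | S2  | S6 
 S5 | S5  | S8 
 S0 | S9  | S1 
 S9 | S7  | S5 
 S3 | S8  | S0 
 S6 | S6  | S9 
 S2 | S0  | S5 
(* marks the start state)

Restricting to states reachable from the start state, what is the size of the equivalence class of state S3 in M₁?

Reachable states from the start: {S0,S1,S2,S3,S5,S6,S7,S8,S9}. Unreachable: {S4} — drop them.
Initial partition by acceptance: {S2,S7} | {S0,S1,S3,S5,S6,S8,S9}.
On input a, block {S0,S1,S3,S5,S6,S8,S9} splits into {S0,S1,S3,S5,S6} and {S8,S9}.
Split {S0,S1,S3,S5,S6} by δ(·,a) → {S0,S1,S3} and {S5,S6}.
No further refinement is possible. Final partition (4 blocks): {S2,S7} | {S0,S1,S3} | {S8,S9} | {S5,S6}.
State S3 belongs to the block {S0,S1,S3}, which has 3 states.

3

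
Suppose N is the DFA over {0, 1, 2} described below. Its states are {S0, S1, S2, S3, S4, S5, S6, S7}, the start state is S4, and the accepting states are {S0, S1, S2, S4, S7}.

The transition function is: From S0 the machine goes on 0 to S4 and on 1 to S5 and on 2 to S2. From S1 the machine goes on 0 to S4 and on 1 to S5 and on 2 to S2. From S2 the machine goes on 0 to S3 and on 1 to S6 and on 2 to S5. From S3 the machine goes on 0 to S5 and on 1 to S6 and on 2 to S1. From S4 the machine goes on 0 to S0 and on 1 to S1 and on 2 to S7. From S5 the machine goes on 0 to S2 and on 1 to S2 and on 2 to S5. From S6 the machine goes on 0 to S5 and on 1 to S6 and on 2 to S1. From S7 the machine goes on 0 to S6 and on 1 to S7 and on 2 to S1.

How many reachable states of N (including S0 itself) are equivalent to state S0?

Every state is reachable, so we keep all 8.
P0 = {S0,S1,S2,S4,S7} | {S3,S5,S6}.
Refine {S0,S1,S2,S4,S7} on symbol 0: members go to different blocks, giving {S0,S1,S4} and {S2,S7}.
On input 1, block {S0,S1,S4} splits into {S0,S1} and {S4}.
On input 0, block {S3,S5,S6} splits into {S3,S6} and {S5}.
Split {S2,S7} by δ(·,1) → {S2} and {S7}.
No further refinement is possible. Final partition (6 blocks): {S0,S1} | {S3,S6} | {S2} | {S4} | {S5} | {S7}.
State S0 belongs to the block {S0,S1}, which has 2 states.

2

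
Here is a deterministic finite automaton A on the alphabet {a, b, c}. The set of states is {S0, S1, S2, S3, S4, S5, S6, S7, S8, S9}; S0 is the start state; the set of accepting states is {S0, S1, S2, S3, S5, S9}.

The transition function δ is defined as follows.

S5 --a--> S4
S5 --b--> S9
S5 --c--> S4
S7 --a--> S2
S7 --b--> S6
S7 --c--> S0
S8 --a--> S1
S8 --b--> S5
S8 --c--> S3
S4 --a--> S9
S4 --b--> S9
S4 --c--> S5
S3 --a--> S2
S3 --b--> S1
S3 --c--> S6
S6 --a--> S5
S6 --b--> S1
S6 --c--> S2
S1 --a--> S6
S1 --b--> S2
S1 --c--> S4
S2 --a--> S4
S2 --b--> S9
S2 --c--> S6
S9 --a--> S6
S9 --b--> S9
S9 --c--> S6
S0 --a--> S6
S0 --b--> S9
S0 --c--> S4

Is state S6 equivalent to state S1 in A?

First remove the unreachable states {S3,S7,S8}; 7 states remain.
Initial partition by acceptance: {S0,S1,S2,S5,S9} | {S4,S6}.
No further refinement is possible. Final partition (2 blocks): {S0,S1,S2,S5,S9} | {S4,S6}.
S6 and S1 end up in different blocks, so they are distinguishable. For instance, the string 'ε' is accepted from only S1.

No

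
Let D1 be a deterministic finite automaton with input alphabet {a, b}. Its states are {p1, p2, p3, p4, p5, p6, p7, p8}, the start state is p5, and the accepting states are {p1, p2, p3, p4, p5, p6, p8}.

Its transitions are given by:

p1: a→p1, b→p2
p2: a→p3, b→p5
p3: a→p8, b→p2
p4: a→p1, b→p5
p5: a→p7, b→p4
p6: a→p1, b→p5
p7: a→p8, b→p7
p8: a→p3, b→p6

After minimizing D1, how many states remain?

All states are reachable from the start state.
P0 = {p1,p2,p3,p4,p5,p6,p8} | {p7}.
Refine {p1,p2,p3,p4,p5,p6,p8} on symbol a: members go to different blocks, giving {p1,p2,p3,p4,p6,p8} and {p5}.
Split {p1,p2,p3,p4,p6,p8} by δ(·,b) → {p1,p3,p8} and {p2,p4,p6}.
No further refinement is possible. Final partition (4 blocks): {p1,p3,p8} | {p7} | {p5} | {p2,p4,p6}.

4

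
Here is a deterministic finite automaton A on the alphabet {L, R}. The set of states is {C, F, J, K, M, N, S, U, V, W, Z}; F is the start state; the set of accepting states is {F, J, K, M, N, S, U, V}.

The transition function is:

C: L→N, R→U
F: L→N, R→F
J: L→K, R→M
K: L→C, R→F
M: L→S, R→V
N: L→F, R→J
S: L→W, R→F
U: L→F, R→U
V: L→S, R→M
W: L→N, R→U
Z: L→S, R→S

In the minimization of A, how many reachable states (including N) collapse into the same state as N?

1

Reachable states from the start: {C,F,J,K,M,N,S,U,V,W}. Unreachable: {Z} — drop them.
Start with accepting vs non-accepting: {F,J,K,M,N,S,U,V} | {C,W}.
On input L, block {F,J,K,M,N,S,U,V} splits into {F,J,M,N,U,V} and {K,S}.
Split {F,J,M,N,U,V} by δ(·,L) → {F,N,U} and {J,M,V}.
On input R, block {F,N,U} splits into {F,U} and {N}.
Refine {F,U} on symbol L: members go to different blocks, giving {F} and {U}.
The partition is now stable with 6 blocks: {F} | {C,W} | {K,S} | {J,M,V} | {N} | {U}.
The equivalence class containing N is {N}, of size 1.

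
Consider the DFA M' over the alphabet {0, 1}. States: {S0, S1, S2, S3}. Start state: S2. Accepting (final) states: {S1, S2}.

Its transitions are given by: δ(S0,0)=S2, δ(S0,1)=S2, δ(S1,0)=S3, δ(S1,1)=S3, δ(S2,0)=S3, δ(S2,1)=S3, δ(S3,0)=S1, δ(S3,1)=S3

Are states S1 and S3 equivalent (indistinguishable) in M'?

States {S0} cannot be reached from the start state, so discard them.
P0 = {S1,S2} | {S3}.
No further refinement is possible. Final partition (2 blocks): {S1,S2} | {S3}.
S1 and S3 end up in different blocks, so they are distinguishable. For instance, the string 'ε' is accepted from only S1.

No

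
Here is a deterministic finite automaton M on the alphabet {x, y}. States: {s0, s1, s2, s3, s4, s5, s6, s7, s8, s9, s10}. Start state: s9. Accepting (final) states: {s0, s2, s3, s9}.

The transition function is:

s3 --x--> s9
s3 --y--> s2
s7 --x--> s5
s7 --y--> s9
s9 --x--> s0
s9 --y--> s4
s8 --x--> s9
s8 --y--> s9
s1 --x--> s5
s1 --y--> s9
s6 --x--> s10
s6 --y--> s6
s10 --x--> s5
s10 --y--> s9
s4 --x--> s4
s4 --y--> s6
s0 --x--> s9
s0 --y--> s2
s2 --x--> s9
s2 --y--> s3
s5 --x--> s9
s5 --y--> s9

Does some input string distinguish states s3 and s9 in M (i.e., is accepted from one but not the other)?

Yes

First remove the unreachable states {s1,s7,s8}; 8 states remain.
P0 = {s0,s2,s3,s9} | {s4,s5,s6,s10}.
On input y, block {s0,s2,s3,s9} splits into {s0,s2,s3} and {s9}.
Refine {s4,s5,s6,s10} on symbol x: members go to different blocks, giving {s4,s6,s10} and {s5}.
Split {s4,s6,s10} by δ(·,x) → {s4,s6} and {s10}.
Split {s4,s6} by δ(·,x) → {s4} and {s6}.
Stable partition: {s0,s2,s3} | {s4} | {s9} | {s5} | {s10} | {s6} — 6 equivalence classes.
s3 and s9 end up in different blocks, so they are distinguishable. For instance, the string 'y' is accepted from only s3.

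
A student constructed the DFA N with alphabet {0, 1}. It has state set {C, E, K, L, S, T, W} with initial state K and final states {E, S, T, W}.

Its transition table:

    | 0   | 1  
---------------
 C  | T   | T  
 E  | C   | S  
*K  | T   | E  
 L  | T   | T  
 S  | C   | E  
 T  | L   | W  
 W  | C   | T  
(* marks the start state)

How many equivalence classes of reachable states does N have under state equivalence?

2

Every state is reachable, so we keep all 7.
P0 = {E,S,T,W} | {C,K,L}.
The partition is now stable with 2 blocks: {E,S,T,W} | {C,K,L}.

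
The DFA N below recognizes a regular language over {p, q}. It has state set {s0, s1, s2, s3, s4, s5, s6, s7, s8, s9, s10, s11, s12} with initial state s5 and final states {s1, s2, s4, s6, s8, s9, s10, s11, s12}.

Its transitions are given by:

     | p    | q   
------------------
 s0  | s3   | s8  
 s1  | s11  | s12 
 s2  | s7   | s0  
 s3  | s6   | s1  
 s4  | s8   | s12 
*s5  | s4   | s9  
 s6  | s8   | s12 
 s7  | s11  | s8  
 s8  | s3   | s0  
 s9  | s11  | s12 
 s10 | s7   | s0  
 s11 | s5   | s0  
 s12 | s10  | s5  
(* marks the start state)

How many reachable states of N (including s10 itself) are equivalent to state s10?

States {s2} cannot be reached from the start state, so discard them.
Initial partition by acceptance: {s1,s4,s6,s8,s9,s10,s11,s12} | {s0,s3,s5,s7}.
On input p, block {s1,s4,s6,s8,s9,s10,s11,s12} splits into {s1,s4,s6,s9,s12} and {s8,s10,s11}.
On input q, block {s1,s4,s6,s9,s12} splits into {s1,s4,s6,s9} and {s12}.
On input p, block {s0,s3,s5,s7} splits into {s3,s5} and {s0} and {s7}.
Split {s8,s10,s11} by δ(·,p) → {s8,s11} and {s10}.
The partition is now stable with 7 blocks: {s1,s4,s6,s9} | {s3,s5} | {s8,s11} | {s12} | {s0} | {s7} | {s10}.
State s10 belongs to the block {s10}, which has 1 states.

1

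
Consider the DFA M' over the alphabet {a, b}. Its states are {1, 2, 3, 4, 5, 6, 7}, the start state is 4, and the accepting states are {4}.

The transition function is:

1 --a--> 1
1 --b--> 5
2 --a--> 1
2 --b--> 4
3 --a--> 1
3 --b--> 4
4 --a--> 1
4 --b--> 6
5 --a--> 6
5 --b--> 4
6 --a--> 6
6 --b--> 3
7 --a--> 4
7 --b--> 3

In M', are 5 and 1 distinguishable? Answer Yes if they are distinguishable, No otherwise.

Yes

States {2,7} cannot be reached from the start state, so discard them.
Start with accepting vs non-accepting: {4} | {1,3,5,6}.
Refine {1,3,5,6} on symbol b: members go to different blocks, giving {1,6} and {3,5}.
The partition is now stable with 3 blocks: {4} | {1,6} | {3,5}.
5 and 1 end up in different blocks, so they are distinguishable. For instance, the string 'b' is accepted from only 5.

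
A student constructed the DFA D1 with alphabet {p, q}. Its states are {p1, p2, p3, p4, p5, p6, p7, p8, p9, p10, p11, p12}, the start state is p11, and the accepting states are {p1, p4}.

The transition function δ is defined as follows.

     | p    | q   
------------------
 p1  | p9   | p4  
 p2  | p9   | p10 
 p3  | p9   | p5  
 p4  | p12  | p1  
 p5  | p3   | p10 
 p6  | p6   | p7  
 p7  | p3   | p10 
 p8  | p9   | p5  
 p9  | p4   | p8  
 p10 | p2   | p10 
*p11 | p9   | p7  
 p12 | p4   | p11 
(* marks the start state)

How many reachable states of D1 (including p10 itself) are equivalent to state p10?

3

Reachable states from the start: {p1,p2,p3,p4,p5,p7,p8,p9,p10,p11,p12}. Unreachable: {p6} — drop them.
P0 = {p1,p4} | {p2,p3,p5,p7,p8,p9,p10,p11,p12}.
Split {p2,p3,p5,p7,p8,p9,p10,p11,p12} by δ(·,p) → {p2,p3,p5,p7,p8,p10,p11} and {p9,p12}.
Split {p2,p3,p5,p7,p8,p10,p11} by δ(·,p) → {p2,p3,p8,p11} and {p5,p7,p10}.
No further refinement is possible. Final partition (4 blocks): {p1,p4} | {p2,p3,p8,p11} | {p9,p12} | {p5,p7,p10}.
The equivalence class containing p10 is {p5,p7,p10}, of size 3.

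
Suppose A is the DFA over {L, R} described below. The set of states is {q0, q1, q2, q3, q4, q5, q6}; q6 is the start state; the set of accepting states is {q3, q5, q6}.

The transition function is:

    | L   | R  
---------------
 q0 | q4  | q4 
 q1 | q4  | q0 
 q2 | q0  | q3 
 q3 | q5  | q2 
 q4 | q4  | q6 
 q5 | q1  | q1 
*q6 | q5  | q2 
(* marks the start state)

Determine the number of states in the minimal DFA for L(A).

6

All states are reachable from the start state.
P0 = {q3,q5,q6} | {q0,q1,q2,q4}.
Split {q3,q5,q6} by δ(·,L) → {q3,q6} and {q5}.
Refine {q0,q1,q2,q4} on symbol R: members go to different blocks, giving {q0,q1} and {q2,q4}.
Split {q0,q1} by δ(·,R) → {q0} and {q1}.
Refine {q2,q4} on symbol L: members go to different blocks, giving {q2} and {q4}.
Stable partition: {q3,q6} | {q0} | {q5} | {q2} | {q1} | {q4} — 6 equivalence classes.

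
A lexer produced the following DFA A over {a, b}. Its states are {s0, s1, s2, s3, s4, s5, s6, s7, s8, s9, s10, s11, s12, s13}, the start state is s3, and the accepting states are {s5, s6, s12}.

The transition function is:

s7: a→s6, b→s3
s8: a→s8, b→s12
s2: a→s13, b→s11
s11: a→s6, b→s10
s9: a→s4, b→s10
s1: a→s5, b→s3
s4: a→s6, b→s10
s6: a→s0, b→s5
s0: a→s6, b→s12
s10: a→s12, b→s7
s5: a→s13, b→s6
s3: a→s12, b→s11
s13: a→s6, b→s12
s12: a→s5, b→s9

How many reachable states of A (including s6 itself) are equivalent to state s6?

2

Reachable states from the start: {s0,s3,s4,s5,s6,s7,s9,s10,s11,s12,s13}. Unreachable: {s1,s2,s8} — drop them.
Initial partition by acceptance: {s5,s6,s12} | {s0,s3,s4,s7,s9,s10,s11,s13}.
Refine {s5,s6,s12} on symbol a: members go to different blocks, giving {s5,s6} and {s12}.
Refine {s0,s3,s4,s7,s9,s10,s11,s13} on symbol a: members go to different blocks, giving {s0,s4,s7,s11,s13} and {s3,s10} and {s9}.
Refine {s0,s4,s7,s11,s13} on symbol b: members go to different blocks, giving {s4,s7,s11} and {s0,s13}.
The partition is now stable with 6 blocks: {s5,s6} | {s4,s7,s11} | {s12} | {s3,s10} | {s9} | {s0,s13}.
State s6 belongs to the block {s5,s6}, which has 2 states.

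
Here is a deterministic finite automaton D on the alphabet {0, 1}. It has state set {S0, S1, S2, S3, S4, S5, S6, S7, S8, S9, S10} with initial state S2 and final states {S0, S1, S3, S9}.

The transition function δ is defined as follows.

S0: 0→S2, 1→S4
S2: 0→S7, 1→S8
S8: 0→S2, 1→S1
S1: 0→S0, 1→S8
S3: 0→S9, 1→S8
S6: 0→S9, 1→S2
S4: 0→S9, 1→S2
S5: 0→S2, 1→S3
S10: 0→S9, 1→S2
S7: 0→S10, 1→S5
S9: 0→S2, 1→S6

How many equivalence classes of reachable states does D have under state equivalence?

P0 = {S0,S1,S3,S9} | {S2,S4,S5,S6,S7,S8,S10}.
On input 0, block {S0,S1,S3,S9} splits into {S0,S9} and {S1,S3}.
Refine {S2,S4,S5,S6,S7,S8,S10} on symbol 0: members go to different blocks, giving {S2,S5,S7,S8} and {S4,S6,S10}.
Refine {S2,S5,S7,S8} on symbol 0: members go to different blocks, giving {S2,S5,S8} and {S7}.
Refine {S2,S5,S8} on symbol 0: members go to different blocks, giving {S5,S8} and {S2}.
Stable partition: {S0,S9} | {S5,S8} | {S1,S3} | {S4,S6,S10} | {S7} | {S2} — 6 equivalence classes.

6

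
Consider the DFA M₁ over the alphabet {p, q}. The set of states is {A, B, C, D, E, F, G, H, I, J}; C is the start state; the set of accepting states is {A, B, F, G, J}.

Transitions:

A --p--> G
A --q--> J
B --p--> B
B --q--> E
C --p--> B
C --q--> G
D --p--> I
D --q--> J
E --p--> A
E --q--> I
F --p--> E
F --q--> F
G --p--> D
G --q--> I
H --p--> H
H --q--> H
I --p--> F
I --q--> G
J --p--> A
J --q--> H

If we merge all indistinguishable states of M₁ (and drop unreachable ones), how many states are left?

10

Initial partition by acceptance: {A,B,F,G,J} | {C,D,E,H,I}.
On input p, block {A,B,F,G,J} splits into {A,B,J} and {F,G}.
Split {A,B,J} by δ(·,p) → {B,J} and {A}.
On input p, block {B,J} splits into {B} and {J}.
Split {C,D,E,H,I} by δ(·,p) → {D,H} and {C} and {E} and {I}.
On input p, block {D,H} splits into {D} and {H}.
On input p, block {F,G} splits into {F} and {G}.
Stable partition: {B} | {D} | {F} | {A} | {J} | {C} | {E} | {I} | {H} | {G} — 10 equivalence classes.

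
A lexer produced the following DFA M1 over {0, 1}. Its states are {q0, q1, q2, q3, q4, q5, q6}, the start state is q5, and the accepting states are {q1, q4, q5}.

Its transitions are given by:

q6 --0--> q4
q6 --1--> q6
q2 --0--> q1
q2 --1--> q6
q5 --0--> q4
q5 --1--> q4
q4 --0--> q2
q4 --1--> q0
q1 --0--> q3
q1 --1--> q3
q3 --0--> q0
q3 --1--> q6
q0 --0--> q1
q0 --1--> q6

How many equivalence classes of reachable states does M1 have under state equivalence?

Start with accepting vs non-accepting: {q1,q4,q5} | {q0,q2,q3,q6}.
Split {q1,q4,q5} by δ(·,0) → {q1,q4} and {q5}.
On input 0, block {q0,q2,q3,q6} splits into {q0,q2,q6} and {q3}.
Split {q1,q4} by δ(·,0) → {q1} and {q4}.
Split {q0,q2,q6} by δ(·,0) → {q0,q2} and {q6}.
Stable partition: {q1} | {q0,q2} | {q5} | {q3} | {q4} | {q6} — 6 equivalence classes.

6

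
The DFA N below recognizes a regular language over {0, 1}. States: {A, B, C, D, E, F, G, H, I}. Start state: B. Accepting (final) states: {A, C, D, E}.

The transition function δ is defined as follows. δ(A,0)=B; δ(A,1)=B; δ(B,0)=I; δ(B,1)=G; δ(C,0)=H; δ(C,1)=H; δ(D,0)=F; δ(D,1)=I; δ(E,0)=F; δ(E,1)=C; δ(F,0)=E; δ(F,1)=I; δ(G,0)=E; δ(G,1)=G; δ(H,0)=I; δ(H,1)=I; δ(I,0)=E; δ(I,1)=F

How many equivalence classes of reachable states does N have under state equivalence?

4

States {A,D} cannot be reached from the start state, so discard them.
P0 = {C,E} | {B,F,G,H,I}.
Split {C,E} by δ(·,1) → {C} and {E}.
Refine {B,F,G,H,I} on symbol 0: members go to different blocks, giving {F,G,I} and {B,H}.
Stable partition: {C} | {F,G,I} | {E} | {B,H} — 4 equivalence classes.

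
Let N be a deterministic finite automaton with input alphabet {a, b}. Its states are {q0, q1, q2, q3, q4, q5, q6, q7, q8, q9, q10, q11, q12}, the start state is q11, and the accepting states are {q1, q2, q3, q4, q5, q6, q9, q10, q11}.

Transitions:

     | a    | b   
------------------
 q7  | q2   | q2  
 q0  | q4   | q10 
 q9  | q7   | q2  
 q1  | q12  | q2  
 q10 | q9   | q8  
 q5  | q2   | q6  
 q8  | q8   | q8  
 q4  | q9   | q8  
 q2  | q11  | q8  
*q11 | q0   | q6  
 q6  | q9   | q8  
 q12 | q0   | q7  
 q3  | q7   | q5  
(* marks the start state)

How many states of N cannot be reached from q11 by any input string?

Starting at q11 and following transitions, the reachable set is {q0, q2, q4, q6, q7, q8, q9, q10, q11}. That leaves q1, q3, q5, q12 unreachable — 4 in total.

4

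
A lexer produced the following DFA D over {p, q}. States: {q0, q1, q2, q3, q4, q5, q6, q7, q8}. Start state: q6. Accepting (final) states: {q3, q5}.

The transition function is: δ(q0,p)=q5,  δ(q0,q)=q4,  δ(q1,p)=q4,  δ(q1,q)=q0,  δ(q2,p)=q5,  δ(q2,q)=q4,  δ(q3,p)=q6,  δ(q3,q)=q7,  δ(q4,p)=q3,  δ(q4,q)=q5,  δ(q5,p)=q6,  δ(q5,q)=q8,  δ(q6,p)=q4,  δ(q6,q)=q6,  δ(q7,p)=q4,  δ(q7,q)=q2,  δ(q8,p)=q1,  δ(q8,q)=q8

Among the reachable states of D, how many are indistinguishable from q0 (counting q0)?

2

All states are reachable from the start state.
Start with accepting vs non-accepting: {q3,q5} | {q0,q1,q2,q4,q6,q7,q8}.
Split {q0,q1,q2,q4,q6,q7,q8} by δ(·,p) → {q1,q6,q7,q8} and {q0,q2,q4}.
Refine {q1,q6,q7,q8} on symbol p: members go to different blocks, giving {q1,q6,q7} and {q8}.
On input q, block {q3,q5} splits into {q3} and {q5}.
Split {q1,q6,q7} by δ(·,q) → {q1,q7} and {q6}.
Split {q0,q2,q4} by δ(·,p) → {q0,q2} and {q4}.
The partition is now stable with 7 blocks: {q3} | {q1,q7} | {q0,q2} | {q8} | {q5} | {q6} | {q4}.
State q0 belongs to the block {q0,q2}, which has 2 states.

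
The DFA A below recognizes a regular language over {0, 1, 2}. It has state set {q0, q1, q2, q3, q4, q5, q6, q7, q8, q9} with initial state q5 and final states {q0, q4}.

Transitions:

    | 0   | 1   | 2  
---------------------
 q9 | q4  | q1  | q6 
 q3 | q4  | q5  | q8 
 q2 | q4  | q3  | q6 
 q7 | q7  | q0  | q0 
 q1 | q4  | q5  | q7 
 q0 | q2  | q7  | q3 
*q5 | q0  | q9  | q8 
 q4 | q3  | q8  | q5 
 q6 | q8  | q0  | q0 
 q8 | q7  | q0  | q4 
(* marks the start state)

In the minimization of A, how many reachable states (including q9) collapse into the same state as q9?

Initial partition by acceptance: {q0,q4} | {q1,q2,q3,q5,q6,q7,q8,q9}.
On input 0, block {q1,q2,q3,q5,q6,q7,q8,q9} splits into {q1,q2,q3,q5,q9} and {q6,q7,q8}.
The partition is now stable with 3 blocks: {q0,q4} | {q1,q2,q3,q5,q9} | {q6,q7,q8}.
State q9 belongs to the block {q1,q2,q3,q5,q9}, which has 5 states.

5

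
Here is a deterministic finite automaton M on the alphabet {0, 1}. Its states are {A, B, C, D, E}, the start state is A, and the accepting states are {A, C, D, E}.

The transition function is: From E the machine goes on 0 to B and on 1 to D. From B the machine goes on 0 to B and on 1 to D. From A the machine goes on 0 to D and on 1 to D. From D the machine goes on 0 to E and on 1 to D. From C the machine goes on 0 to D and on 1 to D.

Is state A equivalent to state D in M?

No

Reachable states from the start: {A,B,D,E}. Unreachable: {C} — drop them.
Initial partition by acceptance: {A,D,E} | {B}.
Split {A,D,E} by δ(·,0) → {A,D} and {E}.
Refine {A,D} on symbol 0: members go to different blocks, giving {A} and {D}.
No further refinement is possible. Final partition (4 blocks): {A} | {B} | {E} | {D}.
A and D end up in different blocks, so they are distinguishable. For instance, the string '00' is accepted from only A.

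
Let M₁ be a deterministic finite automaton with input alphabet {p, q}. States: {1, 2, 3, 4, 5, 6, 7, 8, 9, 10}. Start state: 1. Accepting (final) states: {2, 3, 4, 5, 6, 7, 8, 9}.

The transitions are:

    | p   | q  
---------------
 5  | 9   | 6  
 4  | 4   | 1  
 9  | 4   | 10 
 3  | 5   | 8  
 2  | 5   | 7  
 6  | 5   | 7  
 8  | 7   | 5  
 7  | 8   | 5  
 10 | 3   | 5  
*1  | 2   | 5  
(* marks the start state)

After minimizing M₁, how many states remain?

Initial partition by acceptance: {2,3,4,5,6,7,8,9} | {1,10}.
Refine {2,3,4,5,6,7,8,9} on symbol q: members go to different blocks, giving {2,3,5,6,7,8} and {4,9}.
Split {2,3,5,6,7,8} by δ(·,p) → {2,3,6,7,8} and {5}.
Split {2,3,6,7,8} by δ(·,p) → {2,3,6} and {7,8}.
No further refinement is possible. Final partition (5 blocks): {2,3,6} | {1,10} | {4,9} | {5} | {7,8}.

5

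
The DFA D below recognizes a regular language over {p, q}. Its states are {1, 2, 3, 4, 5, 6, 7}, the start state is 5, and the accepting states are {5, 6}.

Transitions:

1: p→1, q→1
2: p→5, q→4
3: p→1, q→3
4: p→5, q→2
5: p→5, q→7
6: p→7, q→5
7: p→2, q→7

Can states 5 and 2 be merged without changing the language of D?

No

First remove the unreachable states {1,3,6}; 4 states remain.
Start with accepting vs non-accepting: {5} | {2,4,7}.
Refine {2,4,7} on symbol p: members go to different blocks, giving {2,4} and {7}.
Stable partition: {5} | {2,4} | {7} — 3 equivalence classes.
5 and 2 end up in different blocks, so they are distinguishable. For instance, the string 'ε' is accepted from only 5.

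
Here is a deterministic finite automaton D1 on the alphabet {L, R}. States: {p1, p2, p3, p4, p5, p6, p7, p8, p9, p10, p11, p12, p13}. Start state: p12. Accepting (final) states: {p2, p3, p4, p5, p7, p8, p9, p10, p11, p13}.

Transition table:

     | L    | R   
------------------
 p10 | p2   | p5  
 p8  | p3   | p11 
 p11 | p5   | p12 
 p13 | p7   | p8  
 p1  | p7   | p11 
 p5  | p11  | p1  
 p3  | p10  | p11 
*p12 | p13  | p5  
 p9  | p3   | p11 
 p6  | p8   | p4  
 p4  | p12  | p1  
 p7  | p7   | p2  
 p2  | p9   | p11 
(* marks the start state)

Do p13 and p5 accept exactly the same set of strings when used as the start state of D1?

States {p4,p6} cannot be reached from the start state, so discard them.
P0 = {p2,p3,p5,p7,p8,p9,p10,p11,p13} | {p1,p12}.
Refine {p2,p3,p5,p7,p8,p9,p10,p11,p13} on symbol R: members go to different blocks, giving {p2,p3,p7,p8,p9,p10,p13} and {p5,p11}.
Refine {p2,p3,p7,p8,p9,p10,p13} on symbol R: members go to different blocks, giving {p2,p3,p8,p9,p10} and {p7,p13}.
Stable partition: {p2,p3,p8,p9,p10} | {p1,p12} | {p5,p11} | {p7,p13} — 4 equivalence classes.
p13 and p5 end up in different blocks, so they are distinguishable. For instance, the string 'R' is accepted from only p13.

No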